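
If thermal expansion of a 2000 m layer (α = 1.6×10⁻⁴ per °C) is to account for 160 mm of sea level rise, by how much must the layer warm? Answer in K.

ΔT = Δh/(αH) = 0.16 / (1.6×10⁻⁴ × 2000) = 0.5000 K

0.500 K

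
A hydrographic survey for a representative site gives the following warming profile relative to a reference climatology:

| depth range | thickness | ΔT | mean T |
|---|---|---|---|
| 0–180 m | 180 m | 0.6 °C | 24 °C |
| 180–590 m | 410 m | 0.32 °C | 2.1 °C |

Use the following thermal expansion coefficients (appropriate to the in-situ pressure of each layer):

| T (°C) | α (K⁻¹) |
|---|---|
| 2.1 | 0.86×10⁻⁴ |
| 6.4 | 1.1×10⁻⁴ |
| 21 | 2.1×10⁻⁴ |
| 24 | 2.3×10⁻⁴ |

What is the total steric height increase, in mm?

36.1 mm

Layer 1 at 24 °C → α = 2.3×10⁻⁴ K⁻¹
Layer 2 at 2.1 °C → α = 0.86×10⁻⁴ K⁻¹
2.3×10⁻⁴ × 180 × 0.6 = 0.02484 m
Layer 2: 0.86×10⁻⁴ × 410 × 0.32 = 0.0112832 m
Δh = 0.02484 + 0.0112832 = 0.0361232 m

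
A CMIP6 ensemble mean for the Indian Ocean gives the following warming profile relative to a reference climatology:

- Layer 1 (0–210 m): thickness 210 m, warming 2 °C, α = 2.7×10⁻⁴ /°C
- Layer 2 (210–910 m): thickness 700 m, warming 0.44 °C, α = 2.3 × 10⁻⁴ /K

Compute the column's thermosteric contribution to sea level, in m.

Δh ≈ 0.18 m

Layer 1: 2.7×10⁻⁴ × 210 × 2 = 0.11340 m
2.3×10⁻⁴ × 0.44 × 700 = 0.07084 m
Δh = 0.11340 + 0.07084 = 0.18424 m ≈ 0.18 m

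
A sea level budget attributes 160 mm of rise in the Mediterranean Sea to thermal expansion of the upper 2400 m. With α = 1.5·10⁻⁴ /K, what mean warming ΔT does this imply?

0.444 °C

ΔT = Δh/(αH) = 0.16 / (1.5×10⁻⁴ × 2400) ≈ 0.4444 °C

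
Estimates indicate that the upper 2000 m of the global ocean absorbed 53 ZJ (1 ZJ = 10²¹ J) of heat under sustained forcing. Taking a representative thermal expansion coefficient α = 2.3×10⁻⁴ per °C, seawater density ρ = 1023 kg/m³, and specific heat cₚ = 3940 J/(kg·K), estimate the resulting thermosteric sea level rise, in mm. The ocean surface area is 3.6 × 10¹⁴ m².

8.40 mm

Per unit area: Q = 53×10²¹ / (3.6×10¹⁴) ≈ 1.472×10⁸ J/m²
Δh = αQ/(ρcₚ) = 2.3×10⁻⁴ × 1.472×10⁸ / (1023 × 3940) ≈ 0.0083997 m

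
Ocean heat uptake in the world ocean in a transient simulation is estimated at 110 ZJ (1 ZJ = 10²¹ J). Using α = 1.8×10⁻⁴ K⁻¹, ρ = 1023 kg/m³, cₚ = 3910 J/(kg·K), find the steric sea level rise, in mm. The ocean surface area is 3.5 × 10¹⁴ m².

Per unit area: Q = 110×10²¹ / (3.5×10¹⁴) ≈ 3.143×10⁸ J/m²
Δh = αQ/(ρcₚ) = 1.8×10⁻⁴ × 3.143×10⁸ / (1023 × 3910) ≈ 0.014144 m

14 mm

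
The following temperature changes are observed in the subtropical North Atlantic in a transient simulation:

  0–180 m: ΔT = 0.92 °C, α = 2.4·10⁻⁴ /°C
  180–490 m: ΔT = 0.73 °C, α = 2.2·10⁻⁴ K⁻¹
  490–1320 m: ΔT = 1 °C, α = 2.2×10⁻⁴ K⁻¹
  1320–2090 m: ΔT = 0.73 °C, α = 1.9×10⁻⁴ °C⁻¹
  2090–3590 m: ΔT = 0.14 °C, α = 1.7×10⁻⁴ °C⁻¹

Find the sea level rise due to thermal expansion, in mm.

about 410 mm

0–180 m: 2.4×10⁻⁴ × 0.92 × 180 = 0.039744 m
180–490 m: 310 × 2.2×10⁻⁴ × 0.73 = 0.049786 m
490–1320 m: 2.2×10⁻⁴ × 830 × 1 = 0.18260 m
0.73 × 770 × 1.9×10⁻⁴ = 0.106799 m
Layer 5: 1.7×10⁻⁴ × 0.14 × 1500 = 0.03570 m
Δh = 0.039744 + 0.049786 + 0.18260 + 0.106799 + 0.03570 = 0.414629 m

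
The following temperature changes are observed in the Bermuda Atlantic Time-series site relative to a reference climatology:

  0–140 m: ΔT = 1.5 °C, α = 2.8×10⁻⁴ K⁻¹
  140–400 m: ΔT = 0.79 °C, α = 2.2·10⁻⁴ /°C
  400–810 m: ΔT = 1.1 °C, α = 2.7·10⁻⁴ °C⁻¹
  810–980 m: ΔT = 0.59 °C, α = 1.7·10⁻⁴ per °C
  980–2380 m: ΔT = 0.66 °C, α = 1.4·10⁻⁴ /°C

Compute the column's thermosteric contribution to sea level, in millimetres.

Layer 1: 2.8×10⁻⁴ × 1.5 × 140 = 0.05880 m
2.2×10⁻⁴ × 260 × 0.79 = 0.045188 m
410 × 2.7×10⁻⁴ × 1.1 = 0.12177 m
170 × 1.7×10⁻⁴ × 0.59 = 0.017051 m
Layer 5: 1400 × 0.66 × 1.4×10⁻⁴ = 0.12936 m
Δh = 0.05880 + 0.045188 + 0.12177 + 0.017051 + 0.12936 = 0.372169 m

Δh = 372 mm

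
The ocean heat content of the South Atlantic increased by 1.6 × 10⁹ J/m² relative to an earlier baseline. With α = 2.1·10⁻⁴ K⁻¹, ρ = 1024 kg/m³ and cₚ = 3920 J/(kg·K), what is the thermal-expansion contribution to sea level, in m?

0.0837 m of thermosteric rise

Δh = αQ/(ρcₚ) = 2.1×10⁻⁴ × 1.6×10⁹ / (1024 × 3920) ≈ 0.083705 m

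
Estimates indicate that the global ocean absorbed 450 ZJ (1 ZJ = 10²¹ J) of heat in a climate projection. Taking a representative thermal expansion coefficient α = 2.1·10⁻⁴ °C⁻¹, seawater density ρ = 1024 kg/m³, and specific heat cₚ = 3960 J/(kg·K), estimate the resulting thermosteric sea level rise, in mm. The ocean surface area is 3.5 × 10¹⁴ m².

about 66.6 mm

Per unit area: Q = 450×10²¹ / (3.5×10¹⁴) ≈ 1.286×10⁹ J/m²
Δh = αQ/(ρcₚ) = 2.1×10⁻⁴ × 1.286×10⁹ / (1024 × 3960) ≈ 0.066599 m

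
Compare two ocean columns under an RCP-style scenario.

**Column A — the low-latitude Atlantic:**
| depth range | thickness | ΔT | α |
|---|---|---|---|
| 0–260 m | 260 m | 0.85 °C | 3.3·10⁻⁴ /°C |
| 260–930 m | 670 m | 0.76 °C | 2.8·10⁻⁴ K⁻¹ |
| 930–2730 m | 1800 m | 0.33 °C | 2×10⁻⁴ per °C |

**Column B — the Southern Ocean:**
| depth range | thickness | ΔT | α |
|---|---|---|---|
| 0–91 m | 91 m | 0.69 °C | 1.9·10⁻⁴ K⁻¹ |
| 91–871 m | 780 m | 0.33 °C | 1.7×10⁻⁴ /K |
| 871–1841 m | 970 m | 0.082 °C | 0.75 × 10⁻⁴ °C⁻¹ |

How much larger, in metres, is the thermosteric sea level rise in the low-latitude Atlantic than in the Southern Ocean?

Δh_A − Δh_B ≈ 0.273 m

A Layer 1: 0.85 × 260 × 3.3×10⁻⁴ = 0.07293 m
A 2.8×10⁻⁴ × 670 × 0.76 = 0.142576 m
A 930–2730 m: 2×10⁻⁴ × 0.33 × 1800 = 0.11880 m
A total: 0.334306 m
B 0–91 m: 0.69 × 1.9×10⁻⁴ × 91 = 0.0119301 m
B 780 × 0.33 × 1.7×10⁻⁴ = 0.043758 m
B Layer 3: 970 × 0.75×10⁻⁴ × 0.082 = 0.0059655 m
B total: 0.0616536 m
Difference: 0.334306 − 0.0616536 = 0.2726524 m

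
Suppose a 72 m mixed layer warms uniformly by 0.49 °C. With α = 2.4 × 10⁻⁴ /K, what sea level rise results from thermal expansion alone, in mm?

8.5 mm

Δh = αΔT·H = 2.4×10⁻⁴ × 0.49 × 72 = 0.0084672 m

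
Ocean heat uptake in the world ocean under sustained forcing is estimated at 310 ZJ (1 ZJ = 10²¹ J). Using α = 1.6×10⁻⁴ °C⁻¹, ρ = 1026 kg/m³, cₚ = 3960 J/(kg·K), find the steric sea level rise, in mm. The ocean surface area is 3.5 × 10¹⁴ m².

Per unit area: Q = 310×10²¹ / (3.5×10¹⁴) ≈ 8.857×10⁸ J/m²
Δh = αQ/(ρcₚ) = 1.6×10⁻⁴ × 8.857×10⁸ / (1026 × 3960) ≈ 0.034879 m

Δh ≈ 34.9 mm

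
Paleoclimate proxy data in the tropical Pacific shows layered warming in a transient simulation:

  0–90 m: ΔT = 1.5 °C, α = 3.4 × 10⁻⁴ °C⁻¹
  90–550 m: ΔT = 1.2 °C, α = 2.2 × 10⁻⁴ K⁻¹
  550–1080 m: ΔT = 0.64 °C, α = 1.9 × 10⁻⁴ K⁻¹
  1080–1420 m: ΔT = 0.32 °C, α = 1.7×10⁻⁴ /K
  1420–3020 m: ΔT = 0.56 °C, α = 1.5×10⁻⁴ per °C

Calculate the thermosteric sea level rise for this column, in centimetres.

38.5 cm

1.5 × 90 × 3.4×10⁻⁴ = 0.04590 m
Layer 2: 2.2×10⁻⁴ × 1.2 × 460 = 0.12144 m
550–1080 m: 1.9×10⁻⁴ × 0.64 × 530 = 0.064448 m
1.7×10⁻⁴ × 340 × 0.32 = 0.018496 m
Layer 5: 0.56 × 1.5×10⁻⁴ × 1600 = 0.13440 m
Δh = 0.04590 + 0.12144 + 0.064448 + 0.018496 + 0.13440 = 0.384684 m ≈ 38.5 cm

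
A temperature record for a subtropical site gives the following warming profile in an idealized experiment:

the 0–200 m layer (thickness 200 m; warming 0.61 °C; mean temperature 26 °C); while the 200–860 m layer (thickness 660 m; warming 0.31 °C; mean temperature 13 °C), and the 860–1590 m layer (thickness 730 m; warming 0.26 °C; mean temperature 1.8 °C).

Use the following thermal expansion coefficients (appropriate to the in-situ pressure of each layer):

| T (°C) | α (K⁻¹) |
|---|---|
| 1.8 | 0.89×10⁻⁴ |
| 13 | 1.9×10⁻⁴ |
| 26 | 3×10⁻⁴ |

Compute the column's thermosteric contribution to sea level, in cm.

Layer 1 at 26 °C → α = 3×10⁻⁴ K⁻¹
Layer 2 at 13 °C → α = 1.9×10⁻⁴ K⁻¹
Layer 3 at 1.8 °C → α = 0.89×10⁻⁴ K⁻¹
0.61 × 3×10⁻⁴ × 200 = 0.03660 m
Layer 2: 660 × 1.9×10⁻⁴ × 0.31 = 0.038874 m
Layer 3: 0.89×10⁻⁴ × 730 × 0.26 = 0.0168922 m
Δh = 0.03660 + 0.038874 + 0.0168922 = 0.0923662 m

Δh ≈ 9.2 cm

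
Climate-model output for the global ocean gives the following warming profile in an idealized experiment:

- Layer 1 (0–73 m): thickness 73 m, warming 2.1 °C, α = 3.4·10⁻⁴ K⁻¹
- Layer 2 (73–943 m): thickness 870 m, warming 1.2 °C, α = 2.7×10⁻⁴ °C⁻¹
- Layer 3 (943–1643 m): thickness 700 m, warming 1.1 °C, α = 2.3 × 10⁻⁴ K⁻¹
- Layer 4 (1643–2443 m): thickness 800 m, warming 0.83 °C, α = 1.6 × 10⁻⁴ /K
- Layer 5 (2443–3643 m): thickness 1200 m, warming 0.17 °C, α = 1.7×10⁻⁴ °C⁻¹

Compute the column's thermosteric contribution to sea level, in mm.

Δh = 652 mm

Layer 1: 3.4×10⁻⁴ × 2.1 × 73 = 0.052122 m
73–943 m: 2.7×10⁻⁴ × 1.2 × 870 = 0.28188 m
700 × 2.3×10⁻⁴ × 1.1 = 0.17710 m
800 × 1.6×10⁻⁴ × 0.83 = 0.10624 m
2443–3643 m: 1200 × 0.17 × 1.7×10⁻⁴ = 0.03468 m
Δh = 0.052122 + 0.28188 + 0.17710 + 0.10624 + 0.03468 = 0.652022 m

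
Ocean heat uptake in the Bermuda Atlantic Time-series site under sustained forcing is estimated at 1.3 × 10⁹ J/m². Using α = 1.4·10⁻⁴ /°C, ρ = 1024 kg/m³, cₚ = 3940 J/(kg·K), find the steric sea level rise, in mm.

Δh = αQ/(ρcₚ) = 1.4×10⁻⁴ × 1.3×10⁹ / (1024 × 3940) ≈ 0.04511 m

45.1 mm of thermosteric rise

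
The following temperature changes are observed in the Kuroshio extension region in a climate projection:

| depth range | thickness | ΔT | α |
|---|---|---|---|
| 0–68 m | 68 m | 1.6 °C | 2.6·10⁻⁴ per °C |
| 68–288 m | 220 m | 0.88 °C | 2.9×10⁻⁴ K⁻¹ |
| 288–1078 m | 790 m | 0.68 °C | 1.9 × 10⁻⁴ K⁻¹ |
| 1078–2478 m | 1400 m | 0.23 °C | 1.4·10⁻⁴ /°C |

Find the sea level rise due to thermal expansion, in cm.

0–68 m: 1.6 × 68 × 2.6×10⁻⁴ = 0.028288 m
68–288 m: 0.88 × 2.9×10⁻⁴ × 220 = 0.056144 m
Layer 3: 0.68 × 790 × 1.9×10⁻⁴ = 0.102068 m
1.4×10⁻⁴ × 0.23 × 1400 = 0.04508 m
Δh = 0.028288 + 0.056144 + 0.102068 + 0.04508 = 0.23158 m

about 23.2 cm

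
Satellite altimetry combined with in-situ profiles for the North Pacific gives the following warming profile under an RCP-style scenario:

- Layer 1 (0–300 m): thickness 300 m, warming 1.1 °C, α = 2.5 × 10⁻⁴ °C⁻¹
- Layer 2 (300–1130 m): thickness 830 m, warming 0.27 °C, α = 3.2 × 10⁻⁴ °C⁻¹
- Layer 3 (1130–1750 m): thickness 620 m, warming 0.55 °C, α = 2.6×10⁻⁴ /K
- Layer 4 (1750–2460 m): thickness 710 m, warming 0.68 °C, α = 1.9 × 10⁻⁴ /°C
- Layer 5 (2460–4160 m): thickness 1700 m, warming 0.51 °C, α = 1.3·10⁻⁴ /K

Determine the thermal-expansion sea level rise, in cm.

about 44.7 cm

300 × 1.1 × 2.5×10⁻⁴ = 0.08250 m
300–1130 m: 830 × 3.2×10⁻⁴ × 0.27 = 0.071712 m
Layer 3: 2.6×10⁻⁴ × 0.55 × 620 = 0.08866 m
Layer 4: 1.9×10⁻⁴ × 0.68 × 710 = 0.091732 m
2460–4160 m: 1.3×10⁻⁴ × 1700 × 0.51 = 0.11271 m
Δh = 0.08250 + 0.071712 + 0.08866 + 0.091732 + 0.11271 = 0.447314 m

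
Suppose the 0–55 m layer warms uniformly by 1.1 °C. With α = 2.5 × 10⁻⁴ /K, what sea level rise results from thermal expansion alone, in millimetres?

15.1 mm

Δh = αΔT·H = 2.5×10⁻⁴ × 1.1 × 55 = 0.015125 m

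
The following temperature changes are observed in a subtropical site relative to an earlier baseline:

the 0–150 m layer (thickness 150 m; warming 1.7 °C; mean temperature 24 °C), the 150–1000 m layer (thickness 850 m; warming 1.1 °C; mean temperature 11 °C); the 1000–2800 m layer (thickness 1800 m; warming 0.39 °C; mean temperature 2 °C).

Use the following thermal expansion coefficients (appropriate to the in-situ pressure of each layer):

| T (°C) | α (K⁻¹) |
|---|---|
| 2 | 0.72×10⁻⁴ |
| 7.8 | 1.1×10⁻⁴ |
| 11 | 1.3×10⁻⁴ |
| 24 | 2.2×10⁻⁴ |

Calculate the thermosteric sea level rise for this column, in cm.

about 22.8 cm

Layer 1 at 24 °C → α = 2.2×10⁻⁴ K⁻¹
Layer 2 at 11 °C → α = 1.3×10⁻⁴ K⁻¹
Layer 3 at 2 °C → α = 0.72×10⁻⁴ K⁻¹
0–150 m: 2.2×10⁻⁴ × 1.7 × 150 = 0.05610 m
1.1 × 850 × 1.3×10⁻⁴ = 0.12155 m
Layer 3: 0.39 × 0.72×10⁻⁴ × 1800 = 0.050544 m
Δh = 0.05610 + 0.12155 + 0.050544 = 0.228194 m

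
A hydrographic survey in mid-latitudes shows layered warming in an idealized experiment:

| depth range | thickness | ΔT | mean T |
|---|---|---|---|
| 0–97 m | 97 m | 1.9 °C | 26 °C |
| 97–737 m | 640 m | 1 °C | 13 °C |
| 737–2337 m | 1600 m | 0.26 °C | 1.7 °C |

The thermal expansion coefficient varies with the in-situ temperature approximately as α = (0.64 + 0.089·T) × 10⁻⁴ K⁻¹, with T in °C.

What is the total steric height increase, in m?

Layer 1: α = (0.64 + 0.089×26)×10⁻⁴ = 2.954×10⁻⁴ K⁻¹
Layer 2: α = (0.64 + 0.089×13)×10⁻⁴ = 1.797×10⁻⁴ K⁻¹
Layer 3: α = (0.64 + 0.089×1.7)×10⁻⁴ = 0.7913×10⁻⁴ K⁻¹
Layer 1: 97 × 2.954×10⁻⁴ × 1.9 = 0.05444222 m
Layer 2: 1.797×10⁻⁴ × 640 × 1 = 0.115008 m
737–2337 m: 1600 × 0.7913×10⁻⁴ × 0.26 = 0.03291808 m
Δh = 0.05444222 + 0.115008 + 0.03291808 = 0.2023683 m

0.202 m of thermosteric rise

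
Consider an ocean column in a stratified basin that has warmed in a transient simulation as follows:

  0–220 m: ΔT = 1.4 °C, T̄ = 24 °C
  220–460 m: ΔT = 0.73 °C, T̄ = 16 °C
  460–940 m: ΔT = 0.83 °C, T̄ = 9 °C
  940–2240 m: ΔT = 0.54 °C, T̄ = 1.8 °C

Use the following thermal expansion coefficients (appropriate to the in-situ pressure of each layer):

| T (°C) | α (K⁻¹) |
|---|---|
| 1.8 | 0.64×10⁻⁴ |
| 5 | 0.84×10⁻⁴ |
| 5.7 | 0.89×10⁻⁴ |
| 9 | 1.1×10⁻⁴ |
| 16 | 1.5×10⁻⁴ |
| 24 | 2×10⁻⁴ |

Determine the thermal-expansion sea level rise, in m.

Layer 1 at 24 °C → α = 2×10⁻⁴ K⁻¹
Layer 2 at 16 °C → α = 1.5×10⁻⁴ K⁻¹
Layer 3 at 9 °C → α = 1.1×10⁻⁴ K⁻¹
Layer 4 at 1.8 °C → α = 0.64×10⁻⁴ K⁻¹
Layer 1: 220 × 2×10⁻⁴ × 1.4 = 0.06160 m
Layer 2: 0.73 × 240 × 1.5×10⁻⁴ = 0.02628 m
Layer 3: 0.83 × 1.1×10⁻⁴ × 480 = 0.043824 m
1300 × 0.64×10⁻⁴ × 0.54 = 0.044928 m
Δh = 0.06160 + 0.02628 + 0.043824 + 0.044928 = 0.176632 m

Δh ≈ 0.18 m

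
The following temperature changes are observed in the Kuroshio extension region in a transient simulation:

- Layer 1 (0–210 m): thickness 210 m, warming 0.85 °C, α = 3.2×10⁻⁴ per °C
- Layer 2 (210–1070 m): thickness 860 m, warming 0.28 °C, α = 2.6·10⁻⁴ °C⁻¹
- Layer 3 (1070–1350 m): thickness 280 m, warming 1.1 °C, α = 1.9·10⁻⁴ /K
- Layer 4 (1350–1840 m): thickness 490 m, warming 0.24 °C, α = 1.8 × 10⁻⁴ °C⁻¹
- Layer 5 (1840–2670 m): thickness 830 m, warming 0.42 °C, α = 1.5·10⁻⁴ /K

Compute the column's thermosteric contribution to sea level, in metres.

Δh ≈ 0.25 m

0–210 m: 0.85 × 210 × 3.2×10⁻⁴ = 0.05712 m
860 × 0.28 × 2.6×10⁻⁴ = 0.062608 m
Layer 3: 280 × 1.9×10⁻⁴ × 1.1 = 0.05852 m
1350–1840 m: 1.8×10⁻⁴ × 490 × 0.24 = 0.021168 m
1.5×10⁻⁴ × 0.42 × 830 = 0.05229 m
Δh = 0.05712 + 0.062608 + 0.05852 + 0.021168 + 0.05229 = 0.251706 m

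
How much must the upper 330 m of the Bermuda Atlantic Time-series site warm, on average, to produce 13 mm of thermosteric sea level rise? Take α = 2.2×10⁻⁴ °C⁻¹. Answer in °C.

ΔT = Δh/(αH) = 0.013 / (2.2×10⁻⁴ × 330) ≈ 0.1791 °C

0.179 °C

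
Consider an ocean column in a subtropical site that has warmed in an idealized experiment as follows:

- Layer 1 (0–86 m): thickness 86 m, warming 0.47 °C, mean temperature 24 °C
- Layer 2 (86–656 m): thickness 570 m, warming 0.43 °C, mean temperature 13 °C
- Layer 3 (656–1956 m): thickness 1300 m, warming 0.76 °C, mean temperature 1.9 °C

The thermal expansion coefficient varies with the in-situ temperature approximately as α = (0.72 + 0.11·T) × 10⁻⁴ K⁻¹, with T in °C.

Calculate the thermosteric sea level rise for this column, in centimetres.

Layer 1: α = (0.72 + 0.11×24)×10⁻⁴ = 3.36×10⁻⁴ K⁻¹
Layer 2: α = (0.72 + 0.11×13)×10⁻⁴ = 2.15×10⁻⁴ K⁻¹
Layer 3: α = (0.72 + 0.11×1.9)×10⁻⁴ = 0.929×10⁻⁴ K⁻¹
3.36×10⁻⁴ × 86 × 0.47 = 0.01358112 m
Layer 2: 0.43 × 570 × 2.15×10⁻⁴ = 0.0526965 m
656–1956 m: 0.76 × 1300 × 0.929×10⁻⁴ = 0.0917852 m
Δh = 0.01358112 + 0.0526965 + 0.0917852 = 0.15806282 m

Δh ≈ 15.8 cm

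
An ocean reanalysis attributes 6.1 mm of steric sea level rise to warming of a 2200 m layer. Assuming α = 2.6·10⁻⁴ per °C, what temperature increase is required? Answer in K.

about 0.011 K

ΔT = Δh/(αH) = 0.0061 / (2.6×10⁻⁴ × 2200) ≈ 0.01066 K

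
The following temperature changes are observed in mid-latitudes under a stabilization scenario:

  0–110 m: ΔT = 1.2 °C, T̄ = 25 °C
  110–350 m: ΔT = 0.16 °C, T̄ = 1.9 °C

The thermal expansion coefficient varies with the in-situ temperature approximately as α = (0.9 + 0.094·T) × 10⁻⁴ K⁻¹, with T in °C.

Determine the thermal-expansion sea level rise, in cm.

Layer 1: α = (0.9 + 0.094×25)×10⁻⁴ = 3.25×10⁻⁴ K⁻¹
Layer 2: α = (0.9 + 0.094×1.9)×10⁻⁴ = 1.0786×10⁻⁴ K⁻¹
110 × 3.25×10⁻⁴ × 1.2 = 0.04290 m
1.0786×10⁻⁴ × 0.16 × 240 = 0.004141824 m
Δh = 0.04290 + 0.004141824 = 0.047041824 m

Δh ≈ 4.70 cm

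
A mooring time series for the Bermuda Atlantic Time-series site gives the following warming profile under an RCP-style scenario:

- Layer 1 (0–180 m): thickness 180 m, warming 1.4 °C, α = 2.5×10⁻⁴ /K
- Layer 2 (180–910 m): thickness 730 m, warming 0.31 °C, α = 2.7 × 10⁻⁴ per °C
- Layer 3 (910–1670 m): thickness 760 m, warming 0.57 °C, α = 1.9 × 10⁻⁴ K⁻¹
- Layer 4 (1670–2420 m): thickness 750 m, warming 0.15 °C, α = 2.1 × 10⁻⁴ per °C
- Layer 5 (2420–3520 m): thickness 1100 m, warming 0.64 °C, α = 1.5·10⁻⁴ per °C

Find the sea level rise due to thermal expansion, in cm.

33.6 cm

Layer 1: 1.4 × 180 × 2.5×10⁻⁴ = 0.06300 m
Layer 2: 2.7×10⁻⁴ × 0.31 × 730 = 0.061101 m
Layer 3: 1.9×10⁻⁴ × 760 × 0.57 = 0.082308 m
Layer 4: 2.1×10⁻⁴ × 0.15 × 750 = 0.023625 m
2420–3520 m: 1.5×10⁻⁴ × 0.64 × 1100 = 0.10560 m
Δh = 0.06300 + 0.061101 + 0.082308 + 0.023625 + 0.10560 = 0.335634 m ≈ 33.6 cm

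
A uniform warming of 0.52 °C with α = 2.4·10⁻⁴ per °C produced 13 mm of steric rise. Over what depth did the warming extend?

H ≈ 104 m

H = Δh/(αΔT) = 0.013 / (2.4×10⁻⁴ × 0.52) ≈ 104.2 m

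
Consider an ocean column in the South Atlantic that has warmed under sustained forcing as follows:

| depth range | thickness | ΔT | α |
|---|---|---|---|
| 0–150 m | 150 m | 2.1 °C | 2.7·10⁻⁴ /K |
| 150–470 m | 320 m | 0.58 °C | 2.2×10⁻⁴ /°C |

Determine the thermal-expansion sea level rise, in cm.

Δh = 12.6 cm

150 × 2.7×10⁻⁴ × 2.1 = 0.08505 m
150–470 m: 320 × 0.58 × 2.2×10⁻⁴ = 0.040832 m
Δh = 0.08505 + 0.040832 = 0.125882 m ≈ 12.6 cm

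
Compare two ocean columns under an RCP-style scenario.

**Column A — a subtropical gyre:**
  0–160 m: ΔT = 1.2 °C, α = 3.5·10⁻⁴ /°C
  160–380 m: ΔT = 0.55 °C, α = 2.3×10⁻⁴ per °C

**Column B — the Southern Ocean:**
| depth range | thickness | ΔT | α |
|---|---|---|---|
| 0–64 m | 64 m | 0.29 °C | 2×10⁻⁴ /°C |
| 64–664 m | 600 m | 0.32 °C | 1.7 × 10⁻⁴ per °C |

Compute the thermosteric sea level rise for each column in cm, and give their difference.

A 0–160 m: 160 × 3.5×10⁻⁴ × 1.2 = 0.06720 m
A 160–380 m: 2.3×10⁻⁴ × 220 × 0.55 = 0.02783 m
A total: 0.09503 m
B Layer 1: 0.29 × 2×10⁻⁴ × 64 = 0.003712 m
B Layer 2: 1.7×10⁻⁴ × 600 × 0.32 = 0.03264 m
B total: 0.036352 m
Difference: 0.09503 − 0.036352 = 0.058678 m

Δh_A ≈ 9.5 cm, Δh_B ≈ 3.6 cm; difference ≈ 5.9 cm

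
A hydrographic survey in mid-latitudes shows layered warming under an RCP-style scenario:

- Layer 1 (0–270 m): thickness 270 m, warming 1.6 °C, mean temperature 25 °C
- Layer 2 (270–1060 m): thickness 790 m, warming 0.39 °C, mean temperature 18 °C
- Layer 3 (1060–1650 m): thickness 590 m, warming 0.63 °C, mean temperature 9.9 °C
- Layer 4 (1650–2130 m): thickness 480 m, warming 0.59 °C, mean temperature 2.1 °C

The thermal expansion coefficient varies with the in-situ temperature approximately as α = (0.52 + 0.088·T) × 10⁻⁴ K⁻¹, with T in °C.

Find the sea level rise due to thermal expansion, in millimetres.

254 mm of thermosteric rise

Layer 1: α = (0.52 + 0.088×25)×10⁻⁴ = 2.72×10⁻⁴ K⁻¹
Layer 2: α = (0.52 + 0.088×18)×10⁻⁴ = 2.104×10⁻⁴ K⁻¹
Layer 3: α = (0.52 + 0.088×9.9)×10⁻⁴ = 1.3912×10⁻⁴ K⁻¹
Layer 4: α = (0.52 + 0.088×2.1)×10⁻⁴ = 0.7048×10⁻⁴ K⁻¹
0–270 m: 270 × 2.72×10⁻⁴ × 1.6 = 0.117504 m
Layer 2: 0.39 × 790 × 2.104×10⁻⁴ = 0.06482424 m
1060–1650 m: 0.63 × 1.3912×10⁻⁴ × 590 = 0.051710904 m
1650–2130 m: 480 × 0.59 × 0.7048×10⁻⁴ = 0.019959936 m
Δh = 0.117504 + 0.06482424 + 0.051710904 + 0.019959936 = 0.25399908 m ≈ 254 mm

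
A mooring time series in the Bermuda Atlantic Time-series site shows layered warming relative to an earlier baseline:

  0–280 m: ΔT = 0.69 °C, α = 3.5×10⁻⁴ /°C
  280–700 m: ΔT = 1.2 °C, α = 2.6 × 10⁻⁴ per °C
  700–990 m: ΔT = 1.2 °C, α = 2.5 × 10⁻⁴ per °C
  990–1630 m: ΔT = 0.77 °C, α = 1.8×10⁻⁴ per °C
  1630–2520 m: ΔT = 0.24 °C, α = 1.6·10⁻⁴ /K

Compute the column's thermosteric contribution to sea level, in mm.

Δh = 409 mm

0–280 m: 0.69 × 280 × 3.5×10⁻⁴ = 0.06762 m
Layer 2: 1.2 × 420 × 2.6×10⁻⁴ = 0.13104 m
Layer 3: 1.2 × 2.5×10⁻⁴ × 290 = 0.08700 m
1.8×10⁻⁴ × 0.77 × 640 = 0.088704 m
1.6×10⁻⁴ × 890 × 0.24 = 0.034176 m
Δh = 0.06762 + 0.13104 + 0.08700 + 0.088704 + 0.034176 = 0.40854 m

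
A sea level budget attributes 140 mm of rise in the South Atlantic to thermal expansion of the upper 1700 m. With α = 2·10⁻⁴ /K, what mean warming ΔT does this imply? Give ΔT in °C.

about 0.41 °C

ΔT = Δh/(αH) = 0.14 / (2×10⁻⁴ × 1700) ≈ 0.4118 °C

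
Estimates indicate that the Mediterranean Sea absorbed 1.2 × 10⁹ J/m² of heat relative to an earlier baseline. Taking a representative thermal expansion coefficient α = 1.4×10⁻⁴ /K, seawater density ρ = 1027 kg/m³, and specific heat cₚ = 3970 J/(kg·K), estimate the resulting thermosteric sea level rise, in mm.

about 41.2 mm

Δh = αQ/(ρcₚ) = 1.4×10⁻⁴ × 1.2×10⁹ / (1027 × 3970) ≈ 0.041205 m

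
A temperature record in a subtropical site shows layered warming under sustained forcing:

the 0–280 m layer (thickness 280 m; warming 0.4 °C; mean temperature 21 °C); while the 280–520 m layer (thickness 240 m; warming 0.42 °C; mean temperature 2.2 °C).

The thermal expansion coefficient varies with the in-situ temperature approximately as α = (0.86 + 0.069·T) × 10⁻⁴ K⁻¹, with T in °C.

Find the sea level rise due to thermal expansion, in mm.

about 36.1 mm

Layer 1: α = (0.86 + 0.069×21)×10⁻⁴ = 2.309×10⁻⁴ K⁻¹
Layer 2: α = (0.86 + 0.069×2.2)×10⁻⁴ = 1.0118×10⁻⁴ K⁻¹
2.309×10⁻⁴ × 280 × 0.4 = 0.0258608 m
Layer 2: 0.42 × 240 × 1.0118×10⁻⁴ = 0.010198944 m
Δh = 0.0258608 + 0.010198944 = 0.036059744 m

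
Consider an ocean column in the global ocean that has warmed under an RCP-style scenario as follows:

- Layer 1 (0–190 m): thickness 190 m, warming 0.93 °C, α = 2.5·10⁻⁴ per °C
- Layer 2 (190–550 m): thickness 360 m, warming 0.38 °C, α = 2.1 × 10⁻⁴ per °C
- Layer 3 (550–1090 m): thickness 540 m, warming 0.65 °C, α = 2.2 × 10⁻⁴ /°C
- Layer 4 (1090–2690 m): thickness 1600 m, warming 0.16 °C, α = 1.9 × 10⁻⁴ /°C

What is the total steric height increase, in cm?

Δh ≈ 19.9 cm

Layer 1: 0.93 × 190 × 2.5×10⁻⁴ = 0.044175 m
190–550 m: 0.38 × 2.1×10⁻⁴ × 360 = 0.028728 m
550–1090 m: 540 × 2.2×10⁻⁴ × 0.65 = 0.07722 m
1090–2690 m: 0.16 × 1600 × 1.9×10⁻⁴ = 0.04864 m
Δh = 0.044175 + 0.028728 + 0.07722 + 0.04864 = 0.198763 m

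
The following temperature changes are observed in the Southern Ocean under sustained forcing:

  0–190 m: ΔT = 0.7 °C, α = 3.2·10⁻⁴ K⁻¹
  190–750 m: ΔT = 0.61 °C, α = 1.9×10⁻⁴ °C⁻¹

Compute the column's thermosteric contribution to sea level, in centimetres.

Layer 1: 0.7 × 3.2×10⁻⁴ × 190 = 0.04256 m
190–750 m: 1.9×10⁻⁴ × 0.61 × 560 = 0.064904 m
Δh = 0.04256 + 0.064904 = 0.107464 m ≈ 10.7 cm

10.7 cm of thermosteric rise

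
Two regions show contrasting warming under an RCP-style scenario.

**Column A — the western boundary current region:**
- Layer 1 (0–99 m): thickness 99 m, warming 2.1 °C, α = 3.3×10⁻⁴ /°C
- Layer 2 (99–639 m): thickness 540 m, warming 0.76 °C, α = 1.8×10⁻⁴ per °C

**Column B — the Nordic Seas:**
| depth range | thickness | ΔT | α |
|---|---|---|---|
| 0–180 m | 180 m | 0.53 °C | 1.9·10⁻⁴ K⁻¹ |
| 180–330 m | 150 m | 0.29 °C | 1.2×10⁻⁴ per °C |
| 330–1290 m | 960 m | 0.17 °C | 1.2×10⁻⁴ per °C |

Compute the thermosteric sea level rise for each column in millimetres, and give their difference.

Δh_A ≈ 142 mm, Δh_B ≈ 42.9 mm; difference ≈ 99.5 mm

A 2.1 × 3.3×10⁻⁴ × 99 = 0.068607 m
A 99–639 m: 1.8×10⁻⁴ × 540 × 0.76 = 0.073872 m
A total: 0.142479 m
B Layer 1: 0.53 × 180 × 1.9×10⁻⁴ = 0.018126 m
B 180–330 m: 150 × 1.2×10⁻⁴ × 0.29 = 0.00522 m
B 330–1290 m: 960 × 0.17 × 1.2×10⁻⁴ = 0.019584 m
B total: 0.04293 m
Difference: 0.142479 − 0.04293 = 0.099549 m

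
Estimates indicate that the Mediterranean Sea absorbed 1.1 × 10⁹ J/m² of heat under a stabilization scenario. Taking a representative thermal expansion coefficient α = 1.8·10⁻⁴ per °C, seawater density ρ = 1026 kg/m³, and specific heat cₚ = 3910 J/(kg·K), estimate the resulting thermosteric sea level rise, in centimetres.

Δh = αQ/(ρcₚ) = 1.8×10⁻⁴ × 1.1×10⁹ / (1026 × 3910) ≈ 0.049356 m

Δh = 4.94 cm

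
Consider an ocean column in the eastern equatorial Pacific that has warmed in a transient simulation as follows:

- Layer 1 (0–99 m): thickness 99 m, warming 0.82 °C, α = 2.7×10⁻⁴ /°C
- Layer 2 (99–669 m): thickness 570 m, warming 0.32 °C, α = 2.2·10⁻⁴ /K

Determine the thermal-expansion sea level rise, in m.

0.82 × 99 × 2.7×10⁻⁴ = 0.0219186 m
2.2×10⁻⁴ × 570 × 0.32 = 0.040128 m
Δh = 0.0219186 + 0.040128 = 0.0620466 m ≈ 0.0620 m

0.0620 m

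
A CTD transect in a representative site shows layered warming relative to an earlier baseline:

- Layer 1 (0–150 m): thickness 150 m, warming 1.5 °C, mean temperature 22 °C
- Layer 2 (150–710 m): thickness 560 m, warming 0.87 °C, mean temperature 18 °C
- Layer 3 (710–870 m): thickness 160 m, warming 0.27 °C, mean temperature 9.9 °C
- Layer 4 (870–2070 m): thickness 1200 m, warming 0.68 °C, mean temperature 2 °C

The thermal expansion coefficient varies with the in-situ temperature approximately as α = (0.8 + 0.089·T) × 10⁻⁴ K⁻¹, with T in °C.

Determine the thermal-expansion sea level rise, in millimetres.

266 mm of thermosteric rise

Layer 1: α = (0.8 + 0.089×22)×10⁻⁴ = 2.758×10⁻⁴ K⁻¹
Layer 2: α = (0.8 + 0.089×18)×10⁻⁴ = 2.402×10⁻⁴ K⁻¹
Layer 3: α = (0.8 + 0.089×9.9)×10⁻⁴ = 1.6811×10⁻⁴ K⁻¹
Layer 4: α = (0.8 + 0.089×2)×10⁻⁴ = 0.978×10⁻⁴ K⁻¹
0–150 m: 1.5 × 150 × 2.758×10⁻⁴ = 0.062055 m
Layer 2: 2.402×10⁻⁴ × 0.87 × 560 = 0.11702544 m
1.6811×10⁻⁴ × 160 × 0.27 = 0.007262352 m
870–2070 m: 1200 × 0.978×10⁻⁴ × 0.68 = 0.0798048 m
Δh = 0.062055 + 0.11702544 + 0.007262352 + 0.0798048 = 0.266147592 m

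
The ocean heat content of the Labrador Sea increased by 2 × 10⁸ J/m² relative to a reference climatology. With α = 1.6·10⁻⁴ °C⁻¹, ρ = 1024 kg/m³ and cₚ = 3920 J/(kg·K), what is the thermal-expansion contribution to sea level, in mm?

Δh ≈ 7.97 mm

Δh = αQ/(ρcₚ) = 1.6×10⁻⁴ × 2×10⁸ / (1024 × 3920) ≈ 0.0079719 m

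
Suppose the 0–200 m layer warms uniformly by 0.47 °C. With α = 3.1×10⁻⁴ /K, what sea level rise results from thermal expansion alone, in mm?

Δh = αΔT·H = 3.1×10⁻⁴ × 0.47 × 200 = 0.02914 m

about 29.1 mm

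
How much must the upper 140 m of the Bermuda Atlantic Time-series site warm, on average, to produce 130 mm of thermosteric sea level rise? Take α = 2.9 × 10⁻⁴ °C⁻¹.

ΔT ≈ 3.20 °C

ΔT = Δh/(αH) = 0.13 / (2.9×10⁻⁴ × 140) ≈ 3.202 °C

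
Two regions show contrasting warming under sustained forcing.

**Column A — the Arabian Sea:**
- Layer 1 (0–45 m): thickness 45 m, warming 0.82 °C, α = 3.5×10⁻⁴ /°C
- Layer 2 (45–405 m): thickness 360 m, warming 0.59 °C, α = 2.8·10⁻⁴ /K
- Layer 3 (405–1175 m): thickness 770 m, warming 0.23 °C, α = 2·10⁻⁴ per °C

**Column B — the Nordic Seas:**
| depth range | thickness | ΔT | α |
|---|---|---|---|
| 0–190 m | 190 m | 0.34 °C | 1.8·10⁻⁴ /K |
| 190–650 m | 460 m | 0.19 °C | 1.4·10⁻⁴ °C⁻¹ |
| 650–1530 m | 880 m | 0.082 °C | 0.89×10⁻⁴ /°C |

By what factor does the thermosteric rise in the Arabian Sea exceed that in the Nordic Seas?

A 45 × 0.82 × 3.5×10⁻⁴ = 0.012915 m
A 45–405 m: 360 × 2.8×10⁻⁴ × 0.59 = 0.059472 m
A 2×10⁻⁴ × 0.23 × 770 = 0.03542 m
A total: 0.107807 m
B Layer 1: 1.8×10⁻⁴ × 0.34 × 190 = 0.011628 m
B Layer 2: 0.19 × 460 × 1.4×10⁻⁴ = 0.012236 m
B 650–1530 m: 880 × 0.082 × 0.89×10⁻⁴ = 0.00642224 m
B total: 0.03028624 m
Ratio: 0.107807 / 0.03028624 ≈ 3.560

a factor of 3.6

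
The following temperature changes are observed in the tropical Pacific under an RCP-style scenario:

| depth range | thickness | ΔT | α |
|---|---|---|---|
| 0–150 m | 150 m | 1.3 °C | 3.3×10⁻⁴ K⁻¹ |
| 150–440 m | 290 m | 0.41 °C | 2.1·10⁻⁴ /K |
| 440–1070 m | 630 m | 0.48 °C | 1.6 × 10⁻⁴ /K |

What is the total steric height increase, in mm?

Δh = 138 mm

1.3 × 150 × 3.3×10⁻⁴ = 0.06435 m
Layer 2: 290 × 0.41 × 2.1×10⁻⁴ = 0.024969 m
1.6×10⁻⁴ × 630 × 0.48 = 0.048384 m
Δh = 0.06435 + 0.024969 + 0.048384 = 0.137703 m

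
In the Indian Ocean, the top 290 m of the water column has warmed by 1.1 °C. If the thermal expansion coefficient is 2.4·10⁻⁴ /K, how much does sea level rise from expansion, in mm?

Δh ≈ 76.6 mm

Δh = αΔT·H = 2.4×10⁻⁴ × 1.1 × 290 = 0.07656 m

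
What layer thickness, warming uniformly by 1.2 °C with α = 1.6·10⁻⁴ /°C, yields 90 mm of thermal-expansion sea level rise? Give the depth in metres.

469 m

H = Δh/(αΔT) = 0.09 / (1.6×10⁻⁴ × 1.2) ≈ 468.8 m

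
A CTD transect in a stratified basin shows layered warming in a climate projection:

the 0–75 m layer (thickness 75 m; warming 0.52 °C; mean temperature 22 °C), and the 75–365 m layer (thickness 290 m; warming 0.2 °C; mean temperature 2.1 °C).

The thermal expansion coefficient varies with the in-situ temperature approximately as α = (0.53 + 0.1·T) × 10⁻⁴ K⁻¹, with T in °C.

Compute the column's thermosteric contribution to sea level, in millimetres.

Layer 1: α = (0.53 + 0.1×22)×10⁻⁴ = 2.73×10⁻⁴ K⁻¹
Layer 2: α = (0.53 + 0.1×2.1)×10⁻⁴ = 0.74×10⁻⁴ K⁻¹
0–75 m: 75 × 2.73×10⁻⁴ × 0.52 = 0.010647 m
290 × 0.2 × 0.74×10⁻⁴ = 0.004292 m
Δh = 0.010647 + 0.004292 = 0.014939 m ≈ 14.9 mm

Δh = 14.9 mm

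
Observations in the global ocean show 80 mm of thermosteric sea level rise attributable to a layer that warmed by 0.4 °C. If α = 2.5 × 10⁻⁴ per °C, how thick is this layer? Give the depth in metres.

H = Δh/(αΔT) = 0.08 / (2.5×10⁻⁴ × 0.4) = 800.0 m

H ≈ 800 m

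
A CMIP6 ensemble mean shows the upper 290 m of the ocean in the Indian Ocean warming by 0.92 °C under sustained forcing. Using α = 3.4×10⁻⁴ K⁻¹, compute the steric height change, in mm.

Δh = αΔT·H = 3.4×10⁻⁴ × 0.92 × 290 = 0.090712 m

90.7 mm of thermosteric rise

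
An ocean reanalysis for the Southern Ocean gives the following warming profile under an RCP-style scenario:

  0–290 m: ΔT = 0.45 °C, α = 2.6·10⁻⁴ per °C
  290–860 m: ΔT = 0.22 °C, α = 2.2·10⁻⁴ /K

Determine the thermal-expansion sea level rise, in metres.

about 0.0615 m

290 × 2.6×10⁻⁴ × 0.45 = 0.03393 m
290–860 m: 2.2×10⁻⁴ × 0.22 × 570 = 0.027588 m
Δh = 0.03393 + 0.027588 = 0.061518 m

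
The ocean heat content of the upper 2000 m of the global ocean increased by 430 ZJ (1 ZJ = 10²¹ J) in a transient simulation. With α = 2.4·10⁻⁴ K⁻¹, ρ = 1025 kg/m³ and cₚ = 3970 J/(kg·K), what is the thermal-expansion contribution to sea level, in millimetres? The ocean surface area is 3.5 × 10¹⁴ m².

Per unit area: Q = 430×10²¹ / (3.5×10¹⁴) ≈ 1.229×10⁹ J/m²
Δh = αQ/(ρcₚ) = 2.4×10⁻⁴ × 1.229×10⁹ / (1025 × 3970) ≈ 0.072485 m

72.5 mm of thermosteric rise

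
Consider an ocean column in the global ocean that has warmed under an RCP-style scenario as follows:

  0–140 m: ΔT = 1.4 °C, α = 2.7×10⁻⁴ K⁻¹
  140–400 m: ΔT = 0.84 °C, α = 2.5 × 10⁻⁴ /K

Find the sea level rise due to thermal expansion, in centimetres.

11 cm

Layer 1: 140 × 1.4 × 2.7×10⁻⁴ = 0.05292 m
260 × 2.5×10⁻⁴ × 0.84 = 0.05460 m
Δh = 0.05292 + 0.05460 = 0.10752 m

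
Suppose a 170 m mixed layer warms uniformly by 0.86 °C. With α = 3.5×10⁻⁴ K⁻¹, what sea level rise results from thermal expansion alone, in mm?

about 51 mm

Δh = αΔT·H = 3.5×10⁻⁴ × 0.86 × 170 = 0.05117 m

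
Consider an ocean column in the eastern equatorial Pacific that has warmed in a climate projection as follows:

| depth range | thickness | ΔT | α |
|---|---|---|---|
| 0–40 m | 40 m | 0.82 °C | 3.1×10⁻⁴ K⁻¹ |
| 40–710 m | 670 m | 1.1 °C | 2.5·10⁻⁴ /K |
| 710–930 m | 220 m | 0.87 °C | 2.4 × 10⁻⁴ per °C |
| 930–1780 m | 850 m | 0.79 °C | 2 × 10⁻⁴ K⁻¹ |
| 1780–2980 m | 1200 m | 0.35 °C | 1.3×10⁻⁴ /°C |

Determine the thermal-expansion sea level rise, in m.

Δh = 0.429 m

0–40 m: 3.1×10⁻⁴ × 40 × 0.82 = 0.010168 m
Layer 2: 1.1 × 670 × 2.5×10⁻⁴ = 0.18425 m
710–930 m: 220 × 2.4×10⁻⁴ × 0.87 = 0.045936 m
0.79 × 2×10⁻⁴ × 850 = 0.13430 m
Layer 5: 1.3×10⁻⁴ × 0.35 × 1200 = 0.05460 m
Δh = 0.010168 + 0.18425 + 0.045936 + 0.13430 + 0.05460 = 0.429254 m ≈ 0.429 m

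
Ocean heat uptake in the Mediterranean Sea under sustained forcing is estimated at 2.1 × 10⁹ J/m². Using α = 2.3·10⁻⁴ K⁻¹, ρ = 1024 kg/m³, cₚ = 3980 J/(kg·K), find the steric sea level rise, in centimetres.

Δh = αQ/(ρcₚ) = 2.3×10⁻⁴ × 2.1×10⁹ / (1024 × 3980) ≈ 0.11851 m

Δh = 12 cm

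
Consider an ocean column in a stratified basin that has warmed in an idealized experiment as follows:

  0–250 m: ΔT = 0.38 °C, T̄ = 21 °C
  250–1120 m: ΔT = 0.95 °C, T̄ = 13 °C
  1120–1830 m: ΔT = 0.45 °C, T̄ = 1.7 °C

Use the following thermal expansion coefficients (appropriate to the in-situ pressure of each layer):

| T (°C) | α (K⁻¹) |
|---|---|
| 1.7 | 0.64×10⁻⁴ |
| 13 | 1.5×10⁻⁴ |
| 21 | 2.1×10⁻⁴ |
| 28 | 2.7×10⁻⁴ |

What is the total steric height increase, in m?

0.164 m

Layer 1 at 21 °C → α = 2.1×10⁻⁴ K⁻¹
Layer 2 at 13 °C → α = 1.5×10⁻⁴ K⁻¹
Layer 3 at 1.7 °C → α = 0.64×10⁻⁴ K⁻¹
2.1×10⁻⁴ × 250 × 0.38 = 0.01995 m
250–1120 m: 870 × 0.95 × 1.5×10⁻⁴ = 0.123975 m
0.64×10⁻⁴ × 710 × 0.45 = 0.020448 m
Δh = 0.01995 + 0.123975 + 0.020448 = 0.164373 m ≈ 0.164 m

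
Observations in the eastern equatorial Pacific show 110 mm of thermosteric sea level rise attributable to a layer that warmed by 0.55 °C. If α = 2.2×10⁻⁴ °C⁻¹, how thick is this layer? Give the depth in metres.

H = Δh/(αΔT) = 0.11 / (2.2×10⁻⁴ × 0.55) ≈ 909.1 m

about 909 m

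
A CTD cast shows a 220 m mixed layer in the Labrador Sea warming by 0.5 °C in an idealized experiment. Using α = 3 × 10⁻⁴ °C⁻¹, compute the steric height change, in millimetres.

about 33 mm

Δh = αΔT·H = 3×10⁻⁴ × 0.5 × 220 = 0.03300 m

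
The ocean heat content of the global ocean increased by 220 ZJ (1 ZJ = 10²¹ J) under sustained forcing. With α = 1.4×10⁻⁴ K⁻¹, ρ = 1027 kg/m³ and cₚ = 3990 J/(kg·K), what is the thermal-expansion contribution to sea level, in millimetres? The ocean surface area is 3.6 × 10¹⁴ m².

Per unit area: Q = 220×10²¹ / (3.6×10¹⁴) ≈ 6.111×10⁸ J/m²
Δh = αQ/(ρcₚ) = 1.4×10⁻⁴ × 6.111×10⁸ / (1027 × 3990) ≈ 0.020878 m

20.9 mm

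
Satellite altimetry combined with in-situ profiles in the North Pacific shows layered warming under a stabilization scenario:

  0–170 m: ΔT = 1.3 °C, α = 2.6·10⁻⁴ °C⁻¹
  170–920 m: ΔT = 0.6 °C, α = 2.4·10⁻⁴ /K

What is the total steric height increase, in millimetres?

Layer 1: 170 × 2.6×10⁻⁴ × 1.3 = 0.05746 m
170–920 m: 750 × 2.4×10⁻⁴ × 0.6 = 0.10800 m
Δh = 0.05746 + 0.10800 = 0.16546 m

170 mm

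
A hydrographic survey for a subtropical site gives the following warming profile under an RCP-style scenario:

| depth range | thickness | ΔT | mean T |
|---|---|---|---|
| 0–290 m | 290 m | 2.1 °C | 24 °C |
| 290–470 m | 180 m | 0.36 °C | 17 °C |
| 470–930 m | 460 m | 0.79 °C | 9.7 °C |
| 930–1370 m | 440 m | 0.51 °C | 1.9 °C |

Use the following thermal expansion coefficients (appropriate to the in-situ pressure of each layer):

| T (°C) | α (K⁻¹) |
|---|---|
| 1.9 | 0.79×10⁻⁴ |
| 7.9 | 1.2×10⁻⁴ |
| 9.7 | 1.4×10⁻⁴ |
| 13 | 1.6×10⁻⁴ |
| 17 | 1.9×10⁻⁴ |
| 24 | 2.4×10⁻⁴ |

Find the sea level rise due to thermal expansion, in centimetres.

Layer 1 at 24 °C → α = 2.4×10⁻⁴ K⁻¹
Layer 2 at 17 °C → α = 1.9×10⁻⁴ K⁻¹
Layer 3 at 9.7 °C → α = 1.4×10⁻⁴ K⁻¹
Layer 4 at 1.9 °C → α = 0.79×10⁻⁴ K⁻¹
Layer 1: 2.4×10⁻⁴ × 290 × 2.1 = 0.14616 m
290–470 m: 0.36 × 1.9×10⁻⁴ × 180 = 0.012312 m
1.4×10⁻⁴ × 460 × 0.79 = 0.050876 m
440 × 0.79×10⁻⁴ × 0.51 = 0.0177276 m
Δh = 0.14616 + 0.012312 + 0.050876 + 0.0177276 = 0.2270756 m

Δh = 22.7 cm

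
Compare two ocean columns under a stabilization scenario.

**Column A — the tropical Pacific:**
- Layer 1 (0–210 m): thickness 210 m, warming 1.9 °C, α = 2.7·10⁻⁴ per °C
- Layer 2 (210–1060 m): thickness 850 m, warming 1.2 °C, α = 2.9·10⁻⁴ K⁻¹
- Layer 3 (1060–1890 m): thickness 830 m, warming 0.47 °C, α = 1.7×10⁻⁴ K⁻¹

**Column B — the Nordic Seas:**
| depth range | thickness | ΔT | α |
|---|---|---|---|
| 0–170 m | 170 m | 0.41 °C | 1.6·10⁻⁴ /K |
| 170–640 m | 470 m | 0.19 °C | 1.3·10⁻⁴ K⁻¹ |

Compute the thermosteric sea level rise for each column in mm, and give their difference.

Δh_A ≈ 470 mm, Δh_B ≈ 22.8 mm; difference ≈ 447 mm

A Layer 1: 1.9 × 2.7×10⁻⁴ × 210 = 0.10773 m
A 210–1060 m: 2.9×10⁻⁴ × 1.2 × 850 = 0.29580 m
A 1060–1890 m: 0.47 × 1.7×10⁻⁴ × 830 = 0.066317 m
A total: 0.469847 m
B 0.41 × 170 × 1.6×10⁻⁴ = 0.011152 m
B Layer 2: 0.19 × 1.3×10⁻⁴ × 470 = 0.011609 m
B total: 0.022761 m
Difference: 0.469847 − 0.022761 = 0.447086 m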